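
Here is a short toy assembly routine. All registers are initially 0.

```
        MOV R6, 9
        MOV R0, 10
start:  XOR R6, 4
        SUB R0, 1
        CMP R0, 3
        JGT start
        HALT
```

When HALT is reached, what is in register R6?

13

R6=9
R0=10
R6=9^4=13
R0=10-1=9
CMP R0, 3  (cmp 9,3)
JGT start: taken
R6=13^4=9
R0=9-1=8
CMP R0, 3  (cmp 8,3)
JGT start: taken
R6=9^4=13
R0=8-1=7
CMP R0, 3  (cmp 7,3)
JGT start: taken
R6=13^4=9
R0=7-1=6
CMP R0, 3  (cmp 6,3)
JGT start: taken
R6=9^4=13
R0=6-1=5
CMP R0, 3  (cmp 5,3)
JGT start: taken
R6=13^4=9
R0=5-1=4
CMP R0, 3  (cmp 4,3)
JGT start: taken
R6=9^4=13
R0=4-1=3
CMP R0, 3  (cmp 3,3)
JGT start: not taken
halt.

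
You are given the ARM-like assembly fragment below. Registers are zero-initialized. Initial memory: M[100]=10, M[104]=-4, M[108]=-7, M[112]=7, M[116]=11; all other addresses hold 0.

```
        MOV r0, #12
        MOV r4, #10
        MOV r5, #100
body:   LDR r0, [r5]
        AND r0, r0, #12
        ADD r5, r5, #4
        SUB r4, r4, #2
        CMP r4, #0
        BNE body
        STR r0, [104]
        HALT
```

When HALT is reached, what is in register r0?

r0=12
r4=10
r5=100
r0=M[100]=10
r0=10&12=8
r5=100+4=104
r4=10-2=8
CMP r4, #0  (cmp 8,0)
BNE body: taken
r0=M[104]=-4
r0=(-4)&12=12
r5=104+4=108
r4=8-2=6
CMP r4, #0  (cmp 6,0)
BNE body: taken
r0=M[108]=-7
r0=(-7)&12=8
r5=108+4=112
r4=6-2=4
CMP r4, #0  (cmp 4,0)
BNE body: taken
r0=M[112]=7
r0=7&12=4
r5=112+4=116
r4=4-2=2
CMP r4, #0  (cmp 2,0)
BNE body: taken
r0=M[116]=11
r0=11&12=8
r5=116+4=120
r4=2-2=0
CMP r4, #0  (cmp 0,0)
BNE body: not taken
STR r0, [104] → M[104]=8
halt.

8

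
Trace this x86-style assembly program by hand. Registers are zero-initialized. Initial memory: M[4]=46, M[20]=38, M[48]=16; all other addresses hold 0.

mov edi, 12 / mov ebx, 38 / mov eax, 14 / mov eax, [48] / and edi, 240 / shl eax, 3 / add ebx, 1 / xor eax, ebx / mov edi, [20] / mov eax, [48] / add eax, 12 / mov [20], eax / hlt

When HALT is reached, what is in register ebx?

mov edi, 12 → edi=12
mov ebx, 38 → ebx=38
mov eax, 14 → eax=14
mov eax, [48] → eax=M[48]=16
and edi, 240 → edi=12&240=0
shl eax, 3 → eax=16<<3=128
add ebx, 1 → ebx=38+1=39
xor eax, ebx → eax=128^39=167
mov edi, [20] → edi=M[20]=38
mov eax, [48] → eax=M[48]=16
add eax, 12 → eax=16+12=28
mov [20], eax → M[20]=28
halt.

39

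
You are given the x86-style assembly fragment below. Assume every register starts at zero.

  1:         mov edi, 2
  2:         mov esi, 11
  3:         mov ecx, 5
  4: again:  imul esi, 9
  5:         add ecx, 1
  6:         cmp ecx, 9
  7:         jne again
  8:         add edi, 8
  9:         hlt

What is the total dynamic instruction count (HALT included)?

21

edi=2
esi=11
ecx=5
esi=11*9=99
ecx=5+1=6
cmp ecx, 9  (cmp 6,9)
jne again: taken
esi=99*9=891
ecx=6+1=7
cmp ecx, 9  (cmp 7,9)
jne again: taken
esi=891*9=8019
ecx=7+1=8
cmp ecx, 9  (cmp 8,9)
jne again: taken
esi=8019*9=72171
ecx=8+1=9
cmp ecx, 9  (cmp 9,9)
jne again: not taken
edi=2+8=10
halt.
Total executed instructions: 21.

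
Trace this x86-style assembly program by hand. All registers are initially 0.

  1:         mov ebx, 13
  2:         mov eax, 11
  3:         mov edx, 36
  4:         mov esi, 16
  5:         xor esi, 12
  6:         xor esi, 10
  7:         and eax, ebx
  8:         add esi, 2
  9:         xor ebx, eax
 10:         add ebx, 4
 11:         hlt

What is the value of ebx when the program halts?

8

mov ebx, 13 → ebx=13
mov eax, 11 → eax=11
mov edx, 36 → edx=36
mov esi, 16 → esi=16
xor esi, 12 → esi=16^12=28
xor esi, 10 → esi=28^10=22
and eax, ebx → eax=11&13=9
add esi, 2 → esi=22+2=24
xor ebx, eax → ebx=13^9=4
add ebx, 4 → ebx=4+4=8
halt.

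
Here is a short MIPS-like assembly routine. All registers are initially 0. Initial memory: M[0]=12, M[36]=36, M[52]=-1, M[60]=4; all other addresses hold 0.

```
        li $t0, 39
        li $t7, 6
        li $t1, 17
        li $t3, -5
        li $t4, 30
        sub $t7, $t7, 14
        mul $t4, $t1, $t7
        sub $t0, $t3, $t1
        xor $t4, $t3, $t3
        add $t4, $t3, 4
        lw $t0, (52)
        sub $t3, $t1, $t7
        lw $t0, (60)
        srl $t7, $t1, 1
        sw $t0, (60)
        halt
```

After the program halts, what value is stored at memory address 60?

after li $t0, 39: $t0=39
after li $t7, 6: $t7=6
after li $t1, 17: $t1=17
after li $t3, -5: $t3=-5
after li $t4, 30: $t4=30
after sub $t7, $t7, 14: $t7=6-14=-8
after mul $t4, $t1, $t7: $t4=17*(-8)=-136
after sub $t0, $t3, $t1: $t0=(-5)-17=-22
after xor $t4, $t3, $t3: $t4=(-5)^(-5)=0
after add $t4, $t3, 4: $t4=(-5)+4=-1
after lw $t0, (52): $t0=M[52]=-1
after sub $t3, $t1, $t7: $t3=17-(-8)=25
after lw $t0, (60): $t0=M[60]=4
after srl $t7, $t1, 1: $t7=17>>1=8
sw $t0, (60) → M[60]=4
halt.

4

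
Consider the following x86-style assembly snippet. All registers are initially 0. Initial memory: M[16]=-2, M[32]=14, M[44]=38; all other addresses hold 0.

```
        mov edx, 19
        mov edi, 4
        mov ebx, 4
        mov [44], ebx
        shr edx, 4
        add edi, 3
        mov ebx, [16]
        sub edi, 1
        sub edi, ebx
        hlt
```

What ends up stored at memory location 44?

4

edx=19
edi=4
ebx=4
mov [44], ebx → M[44]=4
edx=19>>4=1
edi=4+3=7
ebx=M[16]=-2
edi=7-1=6
edi=6-(-2)=8
halt.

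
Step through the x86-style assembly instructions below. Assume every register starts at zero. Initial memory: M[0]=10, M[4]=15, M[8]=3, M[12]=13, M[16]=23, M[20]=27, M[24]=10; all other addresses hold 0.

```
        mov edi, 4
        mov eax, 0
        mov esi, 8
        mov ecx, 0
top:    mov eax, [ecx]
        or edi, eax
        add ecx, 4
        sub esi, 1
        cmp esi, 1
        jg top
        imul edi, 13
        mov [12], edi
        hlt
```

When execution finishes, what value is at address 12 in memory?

403

edi=4
eax=0
esi=8
ecx=0
eax=M[0]=10
edi=4|10=14
ecx=0+4=4
esi=8-1=7
cmp esi, 1  (cmp 7,1)
jg top: taken
eax=M[4]=15
edi=14|15=15
ecx=4+4=8
esi=7-1=6
cmp esi, 1  (cmp 6,1)
jg top: taken
eax=M[8]=3
edi=15|3=15
ecx=8+4=12
esi=6-1=5
cmp esi, 1  (cmp 5,1)
jg top: taken
eax=M[12]=13
edi=15|13=15
ecx=12+4=16
esi=5-1=4
cmp esi, 1  (cmp 4,1)
jg top: taken
eax=M[16]=23
edi=15|23=31
ecx=16+4=20
esi=4-1=3
cmp esi, 1  (cmp 3,1)
jg top: taken
eax=M[20]=27
edi=31|27=31
ecx=20+4=24
esi=3-1=2
cmp esi, 1  (cmp 2,1)
jg top: taken
eax=M[24]=10
edi=31|10=31
ecx=24+4=28
esi=2-1=1
cmp esi, 1  (cmp 1,1)
jg top: not taken
edi=31*13=403
mov [12], edi → M[12]=403
halt.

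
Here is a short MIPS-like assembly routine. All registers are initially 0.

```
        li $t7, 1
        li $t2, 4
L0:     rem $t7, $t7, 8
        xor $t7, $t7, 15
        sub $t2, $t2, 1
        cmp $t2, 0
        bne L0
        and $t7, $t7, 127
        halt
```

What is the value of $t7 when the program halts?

9

$t7=1
$t2=4
$t7=1%8=1
$t7=1^15=14
$t2=4-1=3
cmp $t2, 0  (cmp 3,0)
bne L0: taken
$t7=14%8=6
$t7=6^15=9
$t2=3-1=2
cmp $t2, 0  (cmp 2,0)
bne L0: taken
$t7=9%8=1
$t7=1^15=14
$t2=2-1=1
cmp $t2, 0  (cmp 1,0)
bne L0: taken
$t7=14%8=6
$t7=6^15=9
$t2=1-1=0
cmp $t2, 0  (cmp 0,0)
bne L0: not taken
$t7=9&127=9
halt.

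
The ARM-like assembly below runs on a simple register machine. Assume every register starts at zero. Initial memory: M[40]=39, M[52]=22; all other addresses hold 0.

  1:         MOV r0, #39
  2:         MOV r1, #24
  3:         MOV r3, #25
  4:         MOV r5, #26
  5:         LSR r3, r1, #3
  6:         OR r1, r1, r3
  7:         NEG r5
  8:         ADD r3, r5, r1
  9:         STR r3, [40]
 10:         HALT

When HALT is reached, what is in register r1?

27

MOV r0, #39 → r0=39
MOV r1, #24 → r1=24
MOV r3, #25 → r3=25
MOV r5, #26 → r5=26
LSR r3, r1, #3 → r3=24>>3=3
OR r1, r1, r3 → r1=24|3=27
NEG r5 → r5=-(26)=-26
ADD r3, r5, r1 → r3=(-26)+27=1
STR r3, [40] → M[40]=1
halt.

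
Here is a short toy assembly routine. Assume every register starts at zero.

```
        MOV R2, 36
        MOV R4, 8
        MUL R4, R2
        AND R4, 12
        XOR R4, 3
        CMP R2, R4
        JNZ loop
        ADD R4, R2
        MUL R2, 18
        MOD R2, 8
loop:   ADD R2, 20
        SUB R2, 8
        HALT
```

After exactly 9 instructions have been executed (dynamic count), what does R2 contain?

MOV R2, 36 → R2=36
MOV R4, 8 → R4=8
MUL R4, R2 → R4=8*36=288
AND R4, 12 → R4=288&12=0
XOR R4, 3 → R4=0^3=3
CMP R2, R4  (cmp 36,3)
JNZ loop: taken
ADD R2, 20 → R2=36+20=56
SUB R2, 8 → R2=56-8=48
After step 9: R2 = 48.

48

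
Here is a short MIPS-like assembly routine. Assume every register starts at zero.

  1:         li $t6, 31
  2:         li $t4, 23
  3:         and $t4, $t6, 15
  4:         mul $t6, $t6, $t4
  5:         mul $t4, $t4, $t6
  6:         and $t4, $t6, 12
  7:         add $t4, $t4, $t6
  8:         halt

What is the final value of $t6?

$t6=31
$t4=23
$t4=31&15=15
$t6=31*15=465
$t4=15*465=6975
$t4=465&12=0
$t4=0+465=465
halt.

465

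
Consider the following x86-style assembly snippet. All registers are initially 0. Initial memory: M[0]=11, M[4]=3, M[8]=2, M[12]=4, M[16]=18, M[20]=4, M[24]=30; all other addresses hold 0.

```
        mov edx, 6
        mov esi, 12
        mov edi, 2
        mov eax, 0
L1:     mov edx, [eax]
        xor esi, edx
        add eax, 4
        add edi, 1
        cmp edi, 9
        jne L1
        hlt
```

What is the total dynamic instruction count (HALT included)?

edx=6
esi=12
edi=2
eax=0
edx=M[0]=11
esi=12^11=7
eax=0+4=4
edi=2+1=3
cmp edi, 9  (cmp 3,9)
jne L1: taken
edx=M[4]=3
esi=7^3=4
eax=4+4=8
edi=3+1=4
cmp edi, 9  (cmp 4,9)
jne L1: taken
edx=M[8]=2
esi=4^2=6
eax=8+4=12
edi=4+1=5
cmp edi, 9  (cmp 5,9)
jne L1: taken
edx=M[12]=4
esi=6^4=2
eax=12+4=16
edi=5+1=6
cmp edi, 9  (cmp 6,9)
jne L1: taken
edx=M[16]=18
esi=2^18=16
eax=16+4=20
edi=6+1=7
cmp edi, 9  (cmp 7,9)
jne L1: taken
edx=M[20]=4
esi=16^4=20
eax=20+4=24
edi=7+1=8
cmp edi, 9  (cmp 8,9)
jne L1: taken
edx=M[24]=30
esi=20^30=10
eax=24+4=28
edi=8+1=9
cmp edi, 9  (cmp 9,9)
jne L1: not taken
halt.
Total executed instructions: 47.

47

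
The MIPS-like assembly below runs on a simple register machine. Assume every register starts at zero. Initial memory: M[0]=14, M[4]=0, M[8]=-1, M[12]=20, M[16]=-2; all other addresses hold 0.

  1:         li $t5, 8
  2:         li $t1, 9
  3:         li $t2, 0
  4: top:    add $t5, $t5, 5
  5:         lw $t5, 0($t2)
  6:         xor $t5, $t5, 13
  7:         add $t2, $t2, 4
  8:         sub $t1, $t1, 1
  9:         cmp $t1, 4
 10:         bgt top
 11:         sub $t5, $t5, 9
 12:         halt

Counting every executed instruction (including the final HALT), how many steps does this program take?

li $t5, 8 → $t5=8
li $t1, 9 → $t1=9
li $t2, 0 → $t2=0
add $t5, $t5, 5 → $t5=8+5=13
lw $t5, 0($t2) → $t5=M[0]=14
xor $t5, $t5, 13 → $t5=14^13=3
add $t2, $t2, 4 → $t2=0+4=4
sub $t1, $t1, 1 → $t1=9-1=8
cmp $t1, 4  (cmp 8,4)
bgt top: taken
add $t5, $t5, 5 → $t5=3+5=8
lw $t5, 0($t2) → $t5=M[4]=0
xor $t5, $t5, 13 → $t5=0^13=13
add $t2, $t2, 4 → $t2=4+4=8
sub $t1, $t1, 1 → $t1=8-1=7
cmp $t1, 4  (cmp 7,4)
bgt top: taken
add $t5, $t5, 5 → $t5=13+5=18
lw $t5, 0($t2) → $t5=M[8]=-1
xor $t5, $t5, 13 → $t5=(-1)^13=-14
add $t2, $t2, 4 → $t2=8+4=12
sub $t1, $t1, 1 → $t1=7-1=6
cmp $t1, 4  (cmp 6,4)
bgt top: taken
add $t5, $t5, 5 → $t5=(-14)+5=-9
lw $t5, 0($t2) → $t5=M[12]=20
xor $t5, $t5, 13 → $t5=20^13=25
add $t2, $t2, 4 → $t2=12+4=16
sub $t1, $t1, 1 → $t1=6-1=5
cmp $t1, 4  (cmp 5,4)
bgt top: taken
add $t5, $t5, 5 → $t5=25+5=30
lw $t5, 0($t2) → $t5=M[16]=-2
xor $t5, $t5, 13 → $t5=(-2)^13=-13
add $t2, $t2, 4 → $t2=16+4=20
sub $t1, $t1, 1 → $t1=5-1=4
cmp $t1, 4  (cmp 4,4)
bgt top: not taken
sub $t5, $t5, 9 → $t5=(-13)-9=-22
halt.
Total executed instructions: 40.

40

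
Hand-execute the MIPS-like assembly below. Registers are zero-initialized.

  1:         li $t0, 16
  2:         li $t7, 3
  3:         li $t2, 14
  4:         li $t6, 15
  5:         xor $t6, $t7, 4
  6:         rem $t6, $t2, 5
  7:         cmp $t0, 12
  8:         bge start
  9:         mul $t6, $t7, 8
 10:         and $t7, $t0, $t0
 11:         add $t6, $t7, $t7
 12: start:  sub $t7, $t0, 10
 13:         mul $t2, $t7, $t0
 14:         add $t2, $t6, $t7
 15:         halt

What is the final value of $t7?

li $t0, 16 → $t0=16
li $t7, 3 → $t7=3
li $t2, 14 → $t2=14
li $t6, 15 → $t6=15
xor $t6, $t7, 4 → $t6=3^4=7
rem $t6, $t2, 5 → $t6=14%5=4
cmp $t0, 12  (cmp 16,12)
bge start: taken
sub $t7, $t0, 10 → $t7=16-10=6
mul $t2, $t7, $t0 → $t2=6*16=96
add $t2, $t6, $t7 → $t2=4+6=10
halt.

6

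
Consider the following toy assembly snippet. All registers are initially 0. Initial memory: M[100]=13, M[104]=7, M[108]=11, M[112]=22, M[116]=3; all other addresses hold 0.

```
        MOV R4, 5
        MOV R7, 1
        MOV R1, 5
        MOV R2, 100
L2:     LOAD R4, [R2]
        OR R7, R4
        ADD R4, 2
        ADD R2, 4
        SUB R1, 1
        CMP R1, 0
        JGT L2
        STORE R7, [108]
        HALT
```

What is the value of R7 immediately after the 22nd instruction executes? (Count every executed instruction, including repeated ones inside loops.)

MOV R4, 5 → R4=5
MOV R7, 1 → R7=1
MOV R1, 5 → R1=5
MOV R2, 100 → R2=100
LOAD R4, [R2] → R4=M[100]=13
OR R7, R4 → R7=1|13=13
ADD R4, 2 → R4=13+2=15
ADD R2, 4 → R2=100+4=104
SUB R1, 1 → R1=5-1=4
CMP R1, 0  (cmp 4,0)
JGT L2: taken
LOAD R4, [R2] → R4=M[104]=7
OR R7, R4 → R7=13|7=15
ADD R4, 2 → R4=7+2=9
ADD R2, 4 → R2=104+4=108
SUB R1, 1 → R1=4-1=3
CMP R1, 0  (cmp 3,0)
JGT L2: taken
LOAD R4, [R2] → R4=M[108]=11
OR R7, R4 → R7=15|11=15
ADD R4, 2 → R4=11+2=13
ADD R2, 4 → R2=108+4=112
After step 22: R7 = 15.

15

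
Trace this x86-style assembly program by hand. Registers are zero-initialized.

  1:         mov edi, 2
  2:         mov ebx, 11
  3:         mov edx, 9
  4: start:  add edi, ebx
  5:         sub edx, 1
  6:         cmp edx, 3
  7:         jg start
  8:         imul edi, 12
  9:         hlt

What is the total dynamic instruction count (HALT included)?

mov edi, 2 → edi=2
mov ebx, 11 → ebx=11
mov edx, 9 → edx=9
add edi, ebx → edi=2+11=13
sub edx, 1 → edx=9-1=8
cmp edx, 3  (cmp 8,3)
jg start: taken
add edi, ebx → edi=13+11=24
sub edx, 1 → edx=8-1=7
cmp edx, 3  (cmp 7,3)
jg start: taken
add edi, ebx → edi=24+11=35
sub edx, 1 → edx=7-1=6
cmp edx, 3  (cmp 6,3)
jg start: taken
add edi, ebx → edi=35+11=46
sub edx, 1 → edx=6-1=5
cmp edx, 3  (cmp 5,3)
jg start: taken
add edi, ebx → edi=46+11=57
sub edx, 1 → edx=5-1=4
cmp edx, 3  (cmp 4,3)
jg start: taken
add edi, ebx → edi=57+11=68
sub edx, 1 → edx=4-1=3
cmp edx, 3  (cmp 3,3)
jg start: not taken
imul edi, 12 → edi=68*12=816
halt.
Total executed instructions: 29.

29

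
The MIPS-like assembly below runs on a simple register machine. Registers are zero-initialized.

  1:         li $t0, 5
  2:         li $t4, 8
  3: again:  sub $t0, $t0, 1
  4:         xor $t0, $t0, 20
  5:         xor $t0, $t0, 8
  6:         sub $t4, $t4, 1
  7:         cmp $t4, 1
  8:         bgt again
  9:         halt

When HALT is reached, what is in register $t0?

18

li $t0, 5 → $t0=5
li $t4, 8 → $t4=8
sub $t0, $t0, 1 → $t0=5-1=4
xor $t0, $t0, 20 → $t0=4^20=16
xor $t0, $t0, 8 → $t0=16^8=24
sub $t4, $t4, 1 → $t4=8-1=7
cmp $t4, 1  (cmp 7,1)
bgt again: taken
sub $t0, $t0, 1 → $t0=24-1=23
xor $t0, $t0, 20 → $t0=23^20=3
xor $t0, $t0, 8 → $t0=3^8=11
sub $t4, $t4, 1 → $t4=7-1=6
cmp $t4, 1  (cmp 6,1)
bgt again: taken
sub $t0, $t0, 1 → $t0=11-1=10
xor $t0, $t0, 20 → $t0=10^20=30
xor $t0, $t0, 8 → $t0=30^8=22
sub $t4, $t4, 1 → $t4=6-1=5
cmp $t4, 1  (cmp 5,1)
bgt again: taken
sub $t0, $t0, 1 → $t0=22-1=21
xor $t0, $t0, 20 → $t0=21^20=1
xor $t0, $t0, 8 → $t0=1^8=9
sub $t4, $t4, 1 → $t4=5-1=4
cmp $t4, 1  (cmp 4,1)
bgt again: taken
sub $t0, $t0, 1 → $t0=9-1=8
xor $t0, $t0, 20 → $t0=8^20=28
xor $t0, $t0, 8 → $t0=28^8=20
sub $t4, $t4, 1 → $t4=4-1=3
cmp $t4, 1  (cmp 3,1)
bgt again: taken
sub $t0, $t0, 1 → $t0=20-1=19
xor $t0, $t0, 20 → $t0=19^20=7
xor $t0, $t0, 8 → $t0=7^8=15
sub $t4, $t4, 1 → $t4=3-1=2
cmp $t4, 1  (cmp 2,1)
bgt again: taken
sub $t0, $t0, 1 → $t0=15-1=14
xor $t0, $t0, 20 → $t0=14^20=26
xor $t0, $t0, 8 → $t0=26^8=18
sub $t4, $t4, 1 → $t4=2-1=1
cmp $t4, 1  (cmp 1,1)
bgt again: not taken
halt.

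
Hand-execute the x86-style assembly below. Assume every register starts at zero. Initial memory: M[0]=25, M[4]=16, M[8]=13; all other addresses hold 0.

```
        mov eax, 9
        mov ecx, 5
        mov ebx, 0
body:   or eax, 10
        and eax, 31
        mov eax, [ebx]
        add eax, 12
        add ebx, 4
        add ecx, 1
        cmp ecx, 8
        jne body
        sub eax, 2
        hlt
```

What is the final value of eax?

23

mov eax, 9 → eax=9
mov ecx, 5 → ecx=5
mov ebx, 0 → ebx=0
or eax, 10 → eax=9|10=11
and eax, 31 → eax=11&31=11
mov eax, [ebx] → eax=M[0]=25
add eax, 12 → eax=25+12=37
add ebx, 4 → ebx=0+4=4
add ecx, 1 → ecx=5+1=6
cmp ecx, 8  (cmp 6,8)
jne body: taken
or eax, 10 → eax=37|10=47
and eax, 31 → eax=47&31=15
mov eax, [ebx] → eax=M[4]=16
add eax, 12 → eax=16+12=28
add ebx, 4 → ebx=4+4=8
add ecx, 1 → ecx=6+1=7
cmp ecx, 8  (cmp 7,8)
jne body: taken
or eax, 10 → eax=28|10=30
and eax, 31 → eax=30&31=30
mov eax, [ebx] → eax=M[8]=13
add eax, 12 → eax=13+12=25
add ebx, 4 → ebx=8+4=12
add ecx, 1 → ecx=7+1=8
cmp ecx, 8  (cmp 8,8)
jne body: not taken
sub eax, 2 → eax=25-2=23
halt.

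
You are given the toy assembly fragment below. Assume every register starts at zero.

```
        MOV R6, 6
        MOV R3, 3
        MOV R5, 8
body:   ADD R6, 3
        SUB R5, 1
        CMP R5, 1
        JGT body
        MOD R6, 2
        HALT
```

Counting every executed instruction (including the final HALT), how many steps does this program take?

R6=6
R3=3
R5=8
R6=6+3=9
R5=8-1=7
CMP R5, 1  (cmp 7,1)
JGT body: taken
R6=9+3=12
R5=7-1=6
CMP R5, 1  (cmp 6,1)
JGT body: taken
R6=12+3=15
R5=6-1=5
CMP R5, 1  (cmp 5,1)
JGT body: taken
R6=15+3=18
R5=5-1=4
CMP R5, 1  (cmp 4,1)
JGT body: taken
R6=18+3=21
R5=4-1=3
CMP R5, 1  (cmp 3,1)
JGT body: taken
R6=21+3=24
R5=3-1=2
CMP R5, 1  (cmp 2,1)
JGT body: taken
R6=24+3=27
R5=2-1=1
CMP R5, 1  (cmp 1,1)
JGT body: not taken
R6=27%2=1
halt.
Total executed instructions: 33.

33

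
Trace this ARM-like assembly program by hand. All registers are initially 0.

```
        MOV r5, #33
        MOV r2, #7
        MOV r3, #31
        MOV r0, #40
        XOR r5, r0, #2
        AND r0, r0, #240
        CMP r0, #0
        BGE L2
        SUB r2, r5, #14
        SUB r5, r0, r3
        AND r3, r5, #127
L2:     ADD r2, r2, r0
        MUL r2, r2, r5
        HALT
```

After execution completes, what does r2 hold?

r5=33
r2=7
r3=31
r0=40
r5=40^2=42
r0=40&240=32
CMP r0, #0  (cmp 32,0)
BGE L2: taken
r2=7+32=39
r2=39*42=1638
halt.

1638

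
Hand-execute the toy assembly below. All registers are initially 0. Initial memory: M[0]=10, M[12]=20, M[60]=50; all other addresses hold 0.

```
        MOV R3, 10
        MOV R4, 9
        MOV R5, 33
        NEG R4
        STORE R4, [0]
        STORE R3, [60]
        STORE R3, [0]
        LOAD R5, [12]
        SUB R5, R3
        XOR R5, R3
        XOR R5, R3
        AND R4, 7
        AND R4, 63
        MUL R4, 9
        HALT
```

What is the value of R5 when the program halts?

after MOV R3, 10: R3=10
after MOV R4, 9: R4=9
after MOV R5, 33: R5=33
after NEG R4: R4=-(9)=-9
STORE R4, [0] → M[0]=-9
STORE R3, [60] → M[60]=10
STORE R3, [0] → M[0]=10
after LOAD R5, [12]: R5=M[12]=20
after SUB R5, R3: R5=20-10=10
after XOR R5, R3: R5=10^10=0
after XOR R5, R3: R5=0^10=10
after AND R4, 7: R4=(-9)&7=7
after AND R4, 63: R4=7&63=7
after MUL R4, 9: R4=7*9=63
halt.

10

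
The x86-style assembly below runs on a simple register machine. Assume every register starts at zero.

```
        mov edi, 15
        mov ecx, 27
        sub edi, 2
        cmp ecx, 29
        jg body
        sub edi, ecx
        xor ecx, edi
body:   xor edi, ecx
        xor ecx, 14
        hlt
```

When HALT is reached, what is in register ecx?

after mov edi, 15: edi=15
after mov ecx, 27: ecx=27
after sub edi, 2: edi=15-2=13
cmp ecx, 29  (cmp 27,29)
jg body: not taken
after sub edi, ecx: edi=13-27=-14
after xor ecx, edi: ecx=27^(-14)=-23
after xor edi, ecx: edi=(-14)^(-23)=27
after xor ecx, 14: ecx=(-23)^14=-25
halt.

-25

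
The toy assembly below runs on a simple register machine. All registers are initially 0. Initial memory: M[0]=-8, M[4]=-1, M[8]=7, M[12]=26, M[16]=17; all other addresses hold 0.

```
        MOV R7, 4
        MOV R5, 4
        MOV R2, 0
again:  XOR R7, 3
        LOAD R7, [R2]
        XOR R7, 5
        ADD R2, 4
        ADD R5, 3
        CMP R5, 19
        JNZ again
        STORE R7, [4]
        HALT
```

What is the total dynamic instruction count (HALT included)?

R7=4
R5=4
R2=0
R7=4^3=7
R7=M[0]=-8
R7=(-8)^5=-3
R2=0+4=4
R5=4+3=7
CMP R5, 19  (cmp 7,19)
JNZ again: taken
R7=(-3)^3=-2
R7=M[4]=-1
R7=(-1)^5=-6
R2=4+4=8
R5=7+3=10
CMP R5, 19  (cmp 10,19)
JNZ again: taken
R7=(-6)^3=-7
R7=M[8]=7
R7=7^5=2
R2=8+4=12
R5=10+3=13
CMP R5, 19  (cmp 13,19)
JNZ again: taken
R7=2^3=1
R7=M[12]=26
R7=26^5=31
R2=12+4=16
R5=13+3=16
CMP R5, 19  (cmp 16,19)
JNZ again: taken
R7=31^3=28
R7=M[16]=17
R7=17^5=20
R2=16+4=20
R5=16+3=19
CMP R5, 19  (cmp 19,19)
JNZ again: not taken
STORE R7, [4] → M[4]=20
halt.
Total executed instructions: 40.

40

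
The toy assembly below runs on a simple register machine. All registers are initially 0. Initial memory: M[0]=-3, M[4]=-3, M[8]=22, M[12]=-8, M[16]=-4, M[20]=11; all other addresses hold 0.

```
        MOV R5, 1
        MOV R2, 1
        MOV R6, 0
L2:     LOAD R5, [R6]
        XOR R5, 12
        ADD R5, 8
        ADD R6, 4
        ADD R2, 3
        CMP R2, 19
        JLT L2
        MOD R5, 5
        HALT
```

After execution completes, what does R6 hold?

24

R5=1
R2=1
R6=0
R5=M[0]=-3
R5=(-3)^12=-15
R5=(-15)+8=-7
R6=0+4=4
R2=1+3=4
CMP R2, 19  (cmp 4,19)
JLT L2: taken
R5=M[4]=-3
R5=(-3)^12=-15
R5=(-15)+8=-7
R6=4+4=8
R2=4+3=7
CMP R2, 19  (cmp 7,19)
JLT L2: taken
R5=M[8]=22
R5=22^12=26
R5=26+8=34
R6=8+4=12
R2=7+3=10
CMP R2, 19  (cmp 10,19)
JLT L2: taken
R5=M[12]=-8
R5=(-8)^12=-12
R5=(-12)+8=-4
R6=12+4=16
R2=10+3=13
CMP R2, 19  (cmp 13,19)
JLT L2: taken
R5=M[16]=-4
R5=(-4)^12=-16
R5=(-16)+8=-8
R6=16+4=20
R2=13+3=16
CMP R2, 19  (cmp 16,19)
JLT L2: taken
R5=M[20]=11
R5=11^12=7
R5=7+8=15
R6=20+4=24
R2=16+3=19
CMP R2, 19  (cmp 19,19)
JLT L2: not taken
R5=15%5=0
halt.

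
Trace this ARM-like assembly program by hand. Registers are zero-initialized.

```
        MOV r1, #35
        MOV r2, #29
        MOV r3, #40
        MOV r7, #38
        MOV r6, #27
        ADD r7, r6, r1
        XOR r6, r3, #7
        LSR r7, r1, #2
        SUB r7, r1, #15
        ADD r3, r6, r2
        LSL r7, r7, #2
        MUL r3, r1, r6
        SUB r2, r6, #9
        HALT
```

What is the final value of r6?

47

MOV r1, #35 → r1=35
MOV r2, #29 → r2=29
MOV r3, #40 → r3=40
MOV r7, #38 → r7=38
MOV r6, #27 → r6=27
ADD r7, r6, r1 → r7=27+35=62
XOR r6, r3, #7 → r6=40^7=47
LSR r7, r1, #2 → r7=35>>2=8
SUB r7, r1, #15 → r7=35-15=20
ADD r3, r6, r2 → r3=47+29=76
LSL r7, r7, #2 → r7=20<<2=80
MUL r3, r1, r6 → r3=35*47=1645
SUB r2, r6, #9 → r2=47-9=38
halt.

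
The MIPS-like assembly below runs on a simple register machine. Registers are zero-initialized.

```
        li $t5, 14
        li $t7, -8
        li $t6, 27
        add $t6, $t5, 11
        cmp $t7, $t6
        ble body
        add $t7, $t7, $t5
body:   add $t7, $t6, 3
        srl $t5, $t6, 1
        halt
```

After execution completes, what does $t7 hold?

28

$t5=14
$t7=-8
$t6=27
$t6=14+11=25
cmp $t7, $t6  (cmp -8,25)
ble body: taken
$t7=25+3=28
$t5=25>>1=12
halt.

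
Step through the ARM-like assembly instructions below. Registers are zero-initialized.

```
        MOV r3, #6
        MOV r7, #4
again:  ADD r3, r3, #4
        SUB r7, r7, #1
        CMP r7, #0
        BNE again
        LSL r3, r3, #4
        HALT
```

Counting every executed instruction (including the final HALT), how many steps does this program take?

20

r3=6
r7=4
r3=6+4=10
r7=4-1=3
CMP r7, #0  (cmp 3,0)
BNE again: taken
r3=10+4=14
r7=3-1=2
CMP r7, #0  (cmp 2,0)
BNE again: taken
r3=14+4=18
r7=2-1=1
CMP r7, #0  (cmp 1,0)
BNE again: taken
r3=18+4=22
r7=1-1=0
CMP r7, #0  (cmp 0,0)
BNE again: not taken
r3=22<<4=352
halt.
Total executed instructions: 20.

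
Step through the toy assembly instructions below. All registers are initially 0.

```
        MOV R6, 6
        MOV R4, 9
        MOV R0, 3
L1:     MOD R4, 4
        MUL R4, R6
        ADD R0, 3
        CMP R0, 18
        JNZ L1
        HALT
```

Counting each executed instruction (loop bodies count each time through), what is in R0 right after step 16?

12

MOV R6, 6 → R6=6
MOV R4, 9 → R4=9
MOV R0, 3 → R0=3
MOD R4, 4 → R4=9%4=1
MUL R4, R6 → R4=1*6=6
ADD R0, 3 → R0=3+3=6
CMP R0, 18  (cmp 6,18)
JNZ L1: taken
MOD R4, 4 → R4=6%4=2
MUL R4, R6 → R4=2*6=12
ADD R0, 3 → R0=6+3=9
CMP R0, 18  (cmp 9,18)
JNZ L1: taken
MOD R4, 4 → R4=12%4=0
MUL R4, R6 → R4=0*6=0
ADD R0, 3 → R0=9+3=12
After step 16: R0 = 12.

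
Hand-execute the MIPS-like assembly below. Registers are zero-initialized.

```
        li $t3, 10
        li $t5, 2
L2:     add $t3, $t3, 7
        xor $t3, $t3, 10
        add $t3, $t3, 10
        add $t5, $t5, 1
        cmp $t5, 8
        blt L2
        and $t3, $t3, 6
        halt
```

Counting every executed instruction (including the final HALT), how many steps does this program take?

40

li $t3, 10 → $t3=10
li $t5, 2 → $t5=2
add $t3, $t3, 7 → $t3=10+7=17
xor $t3, $t3, 10 → $t3=17^10=27
add $t3, $t3, 10 → $t3=27+10=37
add $t5, $t5, 1 → $t5=2+1=3
cmp $t5, 8  (cmp 3,8)
blt L2: taken
add $t3, $t3, 7 → $t3=37+7=44
xor $t3, $t3, 10 → $t3=44^10=38
add $t3, $t3, 10 → $t3=38+10=48
add $t5, $t5, 1 → $t5=3+1=4
cmp $t5, 8  (cmp 4,8)
blt L2: taken
add $t3, $t3, 7 → $t3=48+7=55
xor $t3, $t3, 10 → $t3=55^10=61
add $t3, $t3, 10 → $t3=61+10=71
add $t5, $t5, 1 → $t5=4+1=5
cmp $t5, 8  (cmp 5,8)
blt L2: taken
add $t3, $t3, 7 → $t3=71+7=78
xor $t3, $t3, 10 → $t3=78^10=68
add $t3, $t3, 10 → $t3=68+10=78
add $t5, $t5, 1 → $t5=5+1=6
cmp $t5, 8  (cmp 6,8)
blt L2: taken
add $t3, $t3, 7 → $t3=78+7=85
xor $t3, $t3, 10 → $t3=85^10=95
add $t3, $t3, 10 → $t3=95+10=105
add $t5, $t5, 1 → $t5=6+1=7
cmp $t5, 8  (cmp 7,8)
blt L2: taken
add $t3, $t3, 7 → $t3=105+7=112
xor $t3, $t3, 10 → $t3=112^10=122
add $t3, $t3, 10 → $t3=122+10=132
add $t5, $t5, 1 → $t5=7+1=8
cmp $t5, 8  (cmp 8,8)
blt L2: not taken
and $t3, $t3, 6 → $t3=132&6=4
halt.
Total executed instructions: 40.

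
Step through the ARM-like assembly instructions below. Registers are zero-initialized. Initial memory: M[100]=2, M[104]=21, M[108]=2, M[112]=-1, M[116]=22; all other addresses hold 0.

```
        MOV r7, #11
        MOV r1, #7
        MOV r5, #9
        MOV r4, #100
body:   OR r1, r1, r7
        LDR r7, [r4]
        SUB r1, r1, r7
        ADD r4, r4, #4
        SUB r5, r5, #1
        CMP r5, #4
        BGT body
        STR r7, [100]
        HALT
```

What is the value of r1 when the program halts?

-23

r7=11
r1=7
r5=9
r4=100
r1=7|11=15
r7=M[100]=2
r1=15-2=13
r4=100+4=104
r5=9-1=8
CMP r5, #4  (cmp 8,4)
BGT body: taken
r1=13|2=15
r7=M[104]=21
r1=15-21=-6
r4=104+4=108
r5=8-1=7
CMP r5, #4  (cmp 7,4)
BGT body: taken
r1=(-6)|21=-1
r7=M[108]=2
r1=(-1)-2=-3
r4=108+4=112
r5=7-1=6
CMP r5, #4  (cmp 6,4)
BGT body: taken
r1=(-3)|2=-1
r7=M[112]=-1
r1=(-1)-(-1)=0
r4=112+4=116
r5=6-1=5
CMP r5, #4  (cmp 5,4)
BGT body: taken
r1=0|(-1)=-1
r7=M[116]=22
r1=(-1)-22=-23
r4=116+4=120
r5=5-1=4
CMP r5, #4  (cmp 4,4)
BGT body: not taken
STR r7, [100] → M[100]=22
halt.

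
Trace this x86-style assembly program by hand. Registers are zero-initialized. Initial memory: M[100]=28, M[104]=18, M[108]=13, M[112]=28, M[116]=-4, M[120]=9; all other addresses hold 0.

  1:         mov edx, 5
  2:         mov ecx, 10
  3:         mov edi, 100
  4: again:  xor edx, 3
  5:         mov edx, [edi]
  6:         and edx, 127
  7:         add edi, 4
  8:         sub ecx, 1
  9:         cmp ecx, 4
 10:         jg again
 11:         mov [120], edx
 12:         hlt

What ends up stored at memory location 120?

edx=5
ecx=10
edi=100
edx=5^3=6
edx=M[100]=28
edx=28&127=28
edi=100+4=104
ecx=10-1=9
cmp ecx, 4  (cmp 9,4)
jg again: taken
edx=28^3=31
edx=M[104]=18
edx=18&127=18
edi=104+4=108
ecx=9-1=8
cmp ecx, 4  (cmp 8,4)
jg again: taken
edx=18^3=17
edx=M[108]=13
edx=13&127=13
edi=108+4=112
ecx=8-1=7
cmp ecx, 4  (cmp 7,4)
jg again: taken
edx=13^3=14
edx=M[112]=28
edx=28&127=28
edi=112+4=116
ecx=7-1=6
cmp ecx, 4  (cmp 6,4)
jg again: taken
edx=28^3=31
edx=M[116]=-4
edx=(-4)&127=124
edi=116+4=120
ecx=6-1=5
cmp ecx, 4  (cmp 5,4)
jg again: taken
edx=124^3=127
edx=M[120]=9
edx=9&127=9
edi=120+4=124
ecx=5-1=4
cmp ecx, 4  (cmp 4,4)
jg again: not taken
mov [120], edx → M[120]=9
halt.

9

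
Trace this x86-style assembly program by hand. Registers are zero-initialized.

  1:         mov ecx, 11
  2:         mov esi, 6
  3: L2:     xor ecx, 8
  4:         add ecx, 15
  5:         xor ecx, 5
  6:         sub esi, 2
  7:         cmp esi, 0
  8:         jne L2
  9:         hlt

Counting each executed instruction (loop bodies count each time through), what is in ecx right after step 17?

ecx=11
esi=6
ecx=11^8=3
ecx=3+15=18
ecx=18^5=23
esi=6-2=4
cmp esi, 0  (cmp 4,0)
jne L2: taken
ecx=23^8=31
ecx=31+15=46
ecx=46^5=43
esi=4-2=2
cmp esi, 0  (cmp 2,0)
jne L2: taken
ecx=43^8=35
ecx=35+15=50
ecx=50^5=55
After step 17: ecx = 55.

55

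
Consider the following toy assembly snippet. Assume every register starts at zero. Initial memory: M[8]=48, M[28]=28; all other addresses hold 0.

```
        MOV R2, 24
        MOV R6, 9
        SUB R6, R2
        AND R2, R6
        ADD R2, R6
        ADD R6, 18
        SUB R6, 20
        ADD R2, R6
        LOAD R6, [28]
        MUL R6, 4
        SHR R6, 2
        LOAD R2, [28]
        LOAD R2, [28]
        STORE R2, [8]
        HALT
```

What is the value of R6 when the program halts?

28

R2=24
R6=9
R6=9-24=-15
R2=24&(-15)=16
R2=16+(-15)=1
R6=(-15)+18=3
R6=3-20=-17
R2=1+(-17)=-16
R6=M[28]=28
R6=28*4=112
R6=112>>2=28
R2=M[28]=28
R2=M[28]=28
STORE R2, [8] → M[8]=28
halt.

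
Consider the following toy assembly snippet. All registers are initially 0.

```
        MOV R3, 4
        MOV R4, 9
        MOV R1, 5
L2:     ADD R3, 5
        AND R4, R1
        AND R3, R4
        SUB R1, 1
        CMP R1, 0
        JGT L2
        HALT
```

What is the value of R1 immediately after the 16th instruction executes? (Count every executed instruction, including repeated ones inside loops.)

after MOV R3, 4: R3=4
after MOV R4, 9: R4=9
after MOV R1, 5: R1=5
after ADD R3, 5: R3=4+5=9
after AND R4, R1: R4=9&5=1
after AND R3, R4: R3=9&1=1
after SUB R1, 1: R1=5-1=4
CMP R1, 0  (cmp 4,0)
JGT L2: taken
after ADD R3, 5: R3=1+5=6
after AND R4, R1: R4=1&4=0
after AND R3, R4: R3=6&0=0
after SUB R1, 1: R1=4-1=3
CMP R1, 0  (cmp 3,0)
JGT L2: taken
after ADD R3, 5: R3=0+5=5
After step 16: R1 = 3.

3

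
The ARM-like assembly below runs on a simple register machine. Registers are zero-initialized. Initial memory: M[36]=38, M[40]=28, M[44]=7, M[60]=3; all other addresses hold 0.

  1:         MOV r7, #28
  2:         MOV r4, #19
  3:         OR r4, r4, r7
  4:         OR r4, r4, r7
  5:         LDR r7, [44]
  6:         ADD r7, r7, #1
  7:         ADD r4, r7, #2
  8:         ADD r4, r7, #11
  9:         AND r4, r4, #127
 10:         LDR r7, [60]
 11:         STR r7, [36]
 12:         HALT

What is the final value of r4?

19

MOV r7, #28 → r7=28
MOV r4, #19 → r4=19
OR r4, r4, r7 → r4=19|28=31
OR r4, r4, r7 → r4=31|28=31
LDR r7, [44] → r7=M[44]=7
ADD r7, r7, #1 → r7=7+1=8
ADD r4, r7, #2 → r4=8+2=10
ADD r4, r7, #11 → r4=8+11=19
AND r4, r4, #127 → r4=19&127=19
LDR r7, [60] → r7=M[60]=3
STR r7, [36] → M[36]=3
halt.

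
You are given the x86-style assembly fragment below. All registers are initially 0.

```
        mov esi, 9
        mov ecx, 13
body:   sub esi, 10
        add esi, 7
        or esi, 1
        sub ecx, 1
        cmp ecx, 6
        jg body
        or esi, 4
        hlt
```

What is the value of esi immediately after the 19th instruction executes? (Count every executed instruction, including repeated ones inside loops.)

mov esi, 9 → esi=9
mov ecx, 13 → ecx=13
sub esi, 10 → esi=9-10=-1
add esi, 7 → esi=(-1)+7=6
or esi, 1 → esi=6|1=7
sub ecx, 1 → ecx=13-1=12
cmp ecx, 6  (cmp 12,6)
jg body: taken
sub esi, 10 → esi=7-10=-3
add esi, 7 → esi=(-3)+7=4
or esi, 1 → esi=4|1=5
sub ecx, 1 → ecx=12-1=11
cmp ecx, 6  (cmp 11,6)
jg body: taken
sub esi, 10 → esi=5-10=-5
add esi, 7 → esi=(-5)+7=2
or esi, 1 → esi=2|1=3
sub ecx, 1 → ecx=11-1=10
cmp ecx, 6  (cmp 10,6)
After step 19: esi = 3.

3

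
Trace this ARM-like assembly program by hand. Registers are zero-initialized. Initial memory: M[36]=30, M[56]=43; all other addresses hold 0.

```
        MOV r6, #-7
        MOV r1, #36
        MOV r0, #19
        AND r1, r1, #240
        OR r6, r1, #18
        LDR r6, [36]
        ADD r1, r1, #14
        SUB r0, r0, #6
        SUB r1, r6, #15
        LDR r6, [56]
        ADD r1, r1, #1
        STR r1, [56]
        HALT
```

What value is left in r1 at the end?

16

after MOV r6, #-7: r6=-7
after MOV r1, #36: r1=36
after MOV r0, #19: r0=19
after AND r1, r1, #240: r1=36&240=32
after OR r6, r1, #18: r6=32|18=50
after LDR r6, [36]: r6=M[36]=30
after ADD r1, r1, #14: r1=32+14=46
after SUB r0, r0, #6: r0=19-6=13
after SUB r1, r6, #15: r1=30-15=15
after LDR r6, [56]: r6=M[56]=43
after ADD r1, r1, #1: r1=15+1=16
STR r1, [56] → M[56]=16
halt.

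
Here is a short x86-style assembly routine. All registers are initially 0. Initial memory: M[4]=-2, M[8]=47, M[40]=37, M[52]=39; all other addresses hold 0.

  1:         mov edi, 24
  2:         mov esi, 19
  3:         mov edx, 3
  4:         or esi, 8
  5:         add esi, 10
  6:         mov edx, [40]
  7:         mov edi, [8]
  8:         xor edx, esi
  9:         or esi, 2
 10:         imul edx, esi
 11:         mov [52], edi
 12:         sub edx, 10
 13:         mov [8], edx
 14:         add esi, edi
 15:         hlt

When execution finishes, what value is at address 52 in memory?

47

after mov edi, 24: edi=24
after mov esi, 19: esi=19
after mov edx, 3: edx=3
after or esi, 8: esi=19|8=27
after add esi, 10: esi=27+10=37
after mov edx, [40]: edx=M[40]=37
after mov edi, [8]: edi=M[8]=47
after xor edx, esi: edx=37^37=0
after or esi, 2: esi=37|2=39
after imul edx, esi: edx=0*39=0
mov [52], edi → M[52]=47
after sub edx, 10: edx=0-10=-10
mov [8], edx → M[8]=-10
after add esi, edi: esi=39+47=86
halt.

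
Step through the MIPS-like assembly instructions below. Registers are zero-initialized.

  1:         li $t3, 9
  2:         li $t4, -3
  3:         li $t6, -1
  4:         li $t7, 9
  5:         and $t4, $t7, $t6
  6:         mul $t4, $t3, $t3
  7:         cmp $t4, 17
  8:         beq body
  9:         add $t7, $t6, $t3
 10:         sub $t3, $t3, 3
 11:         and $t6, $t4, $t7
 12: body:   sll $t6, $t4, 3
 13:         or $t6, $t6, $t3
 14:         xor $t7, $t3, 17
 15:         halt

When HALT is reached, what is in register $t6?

654

after li $t3, 9: $t3=9
after li $t4, -3: $t4=-3
after li $t6, -1: $t6=-1
after li $t7, 9: $t7=9
after and $t4, $t7, $t6: $t4=9&(-1)=9
after mul $t4, $t3, $t3: $t4=9*9=81
cmp $t4, 17  (cmp 81,17)
beq body: not taken
after add $t7, $t6, $t3: $t7=(-1)+9=8
after sub $t3, $t3, 3: $t3=9-3=6
after and $t6, $t4, $t7: $t6=81&8=0
after sll $t6, $t4, 3: $t6=81<<3=648
after or $t6, $t6, $t3: $t6=648|6=654
after xor $t7, $t3, 17: $t7=6^17=23
halt.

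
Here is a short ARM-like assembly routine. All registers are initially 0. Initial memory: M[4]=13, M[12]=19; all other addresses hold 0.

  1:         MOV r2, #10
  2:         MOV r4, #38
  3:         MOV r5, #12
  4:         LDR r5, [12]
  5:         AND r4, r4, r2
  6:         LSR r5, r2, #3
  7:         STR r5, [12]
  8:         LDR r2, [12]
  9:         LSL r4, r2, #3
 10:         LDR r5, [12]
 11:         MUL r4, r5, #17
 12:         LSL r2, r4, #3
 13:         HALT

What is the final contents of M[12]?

1

r2=10
r4=38
r5=12
r5=M[12]=19
r4=38&10=2
r5=10>>3=1
STR r5, [12] → M[12]=1
r2=M[12]=1
r4=1<<3=8
r5=M[12]=1
r4=1*17=17
r2=17<<3=136
halt.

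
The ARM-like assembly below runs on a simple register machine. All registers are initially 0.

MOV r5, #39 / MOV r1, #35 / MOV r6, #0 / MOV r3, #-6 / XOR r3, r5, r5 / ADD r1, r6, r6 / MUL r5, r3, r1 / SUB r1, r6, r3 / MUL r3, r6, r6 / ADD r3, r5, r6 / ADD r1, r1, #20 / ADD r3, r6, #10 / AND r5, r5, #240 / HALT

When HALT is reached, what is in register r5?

r5=39
r1=35
r6=0
r3=-6
r3=39^39=0
r1=0+0=0
r5=0*0=0
r1=0-0=0
r3=0*0=0
r3=0+0=0
r1=0+20=20
r3=0+10=10
r5=0&240=0
halt.

0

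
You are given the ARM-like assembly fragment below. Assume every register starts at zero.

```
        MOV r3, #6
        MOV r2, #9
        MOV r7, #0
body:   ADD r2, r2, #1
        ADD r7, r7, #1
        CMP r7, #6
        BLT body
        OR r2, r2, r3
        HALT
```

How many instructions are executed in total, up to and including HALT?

29

r3=6
r2=9
r7=0
r2=9+1=10
r7=0+1=1
CMP r7, #6  (cmp 1,6)
BLT body: taken
r2=10+1=11
r7=1+1=2
CMP r7, #6  (cmp 2,6)
BLT body: taken
r2=11+1=12
r7=2+1=3
CMP r7, #6  (cmp 3,6)
BLT body: taken
r2=12+1=13
r7=3+1=4
CMP r7, #6  (cmp 4,6)
BLT body: taken
r2=13+1=14
r7=4+1=5
CMP r7, #6  (cmp 5,6)
BLT body: taken
r2=14+1=15
r7=5+1=6
CMP r7, #6  (cmp 6,6)
BLT body: not taken
r2=15|6=15
halt.
Total executed instructions: 29.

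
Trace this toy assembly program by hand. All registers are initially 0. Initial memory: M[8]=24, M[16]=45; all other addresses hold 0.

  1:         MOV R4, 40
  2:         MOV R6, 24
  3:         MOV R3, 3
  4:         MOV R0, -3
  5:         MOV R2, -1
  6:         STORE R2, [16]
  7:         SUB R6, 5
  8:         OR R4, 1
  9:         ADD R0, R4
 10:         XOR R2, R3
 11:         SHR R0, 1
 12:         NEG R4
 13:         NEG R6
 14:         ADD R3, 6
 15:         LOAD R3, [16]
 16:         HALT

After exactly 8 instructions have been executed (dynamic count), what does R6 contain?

MOV R4, 40 → R4=40
MOV R6, 24 → R6=24
MOV R3, 3 → R3=3
MOV R0, -3 → R0=-3
MOV R2, -1 → R2=-1
STORE R2, [16] → M[16]=-1
SUB R6, 5 → R6=24-5=19
OR R4, 1 → R4=40|1=41
After step 8: R6 = 19.

19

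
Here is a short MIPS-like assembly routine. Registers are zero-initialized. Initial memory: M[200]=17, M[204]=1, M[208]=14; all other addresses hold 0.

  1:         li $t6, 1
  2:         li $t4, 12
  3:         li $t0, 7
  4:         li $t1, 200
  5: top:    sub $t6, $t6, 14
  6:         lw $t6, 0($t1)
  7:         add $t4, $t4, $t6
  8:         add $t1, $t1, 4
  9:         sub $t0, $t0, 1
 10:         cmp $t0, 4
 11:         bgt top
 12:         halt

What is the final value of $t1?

212

after li $t6, 1: $t6=1
after li $t4, 12: $t4=12
after li $t0, 7: $t0=7
after li $t1, 200: $t1=200
after sub $t6, $t6, 14: $t6=1-14=-13
after lw $t6, 0($t1): $t6=M[200]=17
after add $t4, $t4, $t6: $t4=12+17=29
after add $t1, $t1, 4: $t1=200+4=204
after sub $t0, $t0, 1: $t0=7-1=6
cmp $t0, 4  (cmp 6,4)
bgt top: taken
after sub $t6, $t6, 14: $t6=17-14=3
after lw $t6, 0($t1): $t6=M[204]=1
after add $t4, $t4, $t6: $t4=29+1=30
after add $t1, $t1, 4: $t1=204+4=208
after sub $t0, $t0, 1: $t0=6-1=5
cmp $t0, 4  (cmp 5,4)
bgt top: taken
after sub $t6, $t6, 14: $t6=1-14=-13
after lw $t6, 0($t1): $t6=M[208]=14
after add $t4, $t4, $t6: $t4=30+14=44
after add $t1, $t1, 4: $t1=208+4=212
after sub $t0, $t0, 1: $t0=5-1=4
cmp $t0, 4  (cmp 4,4)
bgt top: not taken
halt.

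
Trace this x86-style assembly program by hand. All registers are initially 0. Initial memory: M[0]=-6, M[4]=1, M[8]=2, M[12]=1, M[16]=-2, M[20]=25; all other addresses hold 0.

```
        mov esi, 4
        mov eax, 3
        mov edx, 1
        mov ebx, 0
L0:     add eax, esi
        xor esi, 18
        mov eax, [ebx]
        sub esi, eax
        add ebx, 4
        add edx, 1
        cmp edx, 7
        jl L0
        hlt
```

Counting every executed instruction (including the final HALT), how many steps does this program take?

53

mov esi, 4 → esi=4
mov eax, 3 → eax=3
mov edx, 1 → edx=1
mov ebx, 0 → ebx=0
add eax, esi → eax=3+4=7
xor esi, 18 → esi=4^18=22
mov eax, [ebx] → eax=M[0]=-6
sub esi, eax → esi=22-(-6)=28
add ebx, 4 → ebx=0+4=4
add edx, 1 → edx=1+1=2
cmp edx, 7  (cmp 2,7)
jl L0: taken
add eax, esi → eax=(-6)+28=22
xor esi, 18 → esi=28^18=14
mov eax, [ebx] → eax=M[4]=1
sub esi, eax → esi=14-1=13
add ebx, 4 → ebx=4+4=8
add edx, 1 → edx=2+1=3
cmp edx, 7  (cmp 3,7)
jl L0: taken
add eax, esi → eax=1+13=14
xor esi, 18 → esi=13^18=31
mov eax, [ebx] → eax=M[8]=2
sub esi, eax → esi=31-2=29
add ebx, 4 → ebx=8+4=12
add edx, 1 → edx=3+1=4
cmp edx, 7  (cmp 4,7)
jl L0: taken
add eax, esi → eax=2+29=31
xor esi, 18 → esi=29^18=15
mov eax, [ebx] → eax=M[12]=1
sub esi, eax → esi=15-1=14
add ebx, 4 → ebx=12+4=16
add edx, 1 → edx=4+1=5
cmp edx, 7  (cmp 5,7)
jl L0: taken
add eax, esi → eax=1+14=15
xor esi, 18 → esi=14^18=28
mov eax, [ebx] → eax=M[16]=-2
sub esi, eax → esi=28-(-2)=30
add ebx, 4 → ebx=16+4=20
add edx, 1 → edx=5+1=6
cmp edx, 7  (cmp 6,7)
jl L0: taken
add eax, esi → eax=(-2)+30=28
xor esi, 18 → esi=30^18=12
mov eax, [ebx] → eax=M[20]=25
sub esi, eax → esi=12-25=-13
add ebx, 4 → ebx=20+4=24
add edx, 1 → edx=6+1=7
cmp edx, 7  (cmp 7,7)
jl L0: not taken
halt.
Total executed instructions: 53.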